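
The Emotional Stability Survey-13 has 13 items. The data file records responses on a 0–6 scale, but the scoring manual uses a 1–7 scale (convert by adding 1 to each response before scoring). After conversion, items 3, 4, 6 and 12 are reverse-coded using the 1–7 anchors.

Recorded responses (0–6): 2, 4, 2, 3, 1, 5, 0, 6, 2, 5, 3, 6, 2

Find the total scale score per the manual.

46

Convert to 1–7: 3, 5, 3, 4, 2, 6, 1, 7, 3, 6, 4, 7, 3
Reverse-coded (reverse-coded value = 8 − response):
  item 3: 8 − 3 = 5
  item 4: 8 − 4 = 4
  item 6: 8 − 6 = 2
  item 12: 8 − 7 = 1
Scored: 3, 5, 5, 4, 2, 2, 1, 7, 3, 6, 4, 1, 3
Total = 46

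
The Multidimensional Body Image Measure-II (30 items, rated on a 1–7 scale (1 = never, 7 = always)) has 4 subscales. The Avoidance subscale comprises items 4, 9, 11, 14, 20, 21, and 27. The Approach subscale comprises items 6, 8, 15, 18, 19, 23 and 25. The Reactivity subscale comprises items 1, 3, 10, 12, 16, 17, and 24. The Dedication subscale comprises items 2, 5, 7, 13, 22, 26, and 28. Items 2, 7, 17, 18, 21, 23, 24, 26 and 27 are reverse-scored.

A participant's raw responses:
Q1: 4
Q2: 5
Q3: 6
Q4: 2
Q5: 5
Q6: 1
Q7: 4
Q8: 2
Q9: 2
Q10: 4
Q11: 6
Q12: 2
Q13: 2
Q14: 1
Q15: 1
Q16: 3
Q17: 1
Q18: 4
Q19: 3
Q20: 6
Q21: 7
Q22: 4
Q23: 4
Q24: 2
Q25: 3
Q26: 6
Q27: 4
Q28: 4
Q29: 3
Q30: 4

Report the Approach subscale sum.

Approach items: 6, 8, 15, 18, 19, 23, 25.
Of these, items 18 and 23 are reverse-scored; on a 1–7 scale, reversed = 8 − raw.
  item 6: 1
  item 8: 2
  item 15: 1
  item 18: 8 − 4 = 4
  item 19: 3
  item 23: 8 − 4 = 4
  item 25: 3
Sum = 1 + 2 + 1 + 4 + 3 + 4 + 3 = 18

18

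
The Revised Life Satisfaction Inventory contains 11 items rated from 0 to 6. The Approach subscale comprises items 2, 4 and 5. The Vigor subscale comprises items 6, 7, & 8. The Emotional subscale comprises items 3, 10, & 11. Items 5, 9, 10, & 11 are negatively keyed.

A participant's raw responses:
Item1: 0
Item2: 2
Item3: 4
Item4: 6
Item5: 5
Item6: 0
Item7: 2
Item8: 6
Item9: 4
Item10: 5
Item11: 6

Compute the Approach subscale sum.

Approach items: 2, 4, 5.
Of these, item 5 is negatively keyed; reversed = (0+6) − raw = 6 − raw.
  item 2: 2
  item 4: 6
  item 5: 6 − 5 = 1
Sum = 2 + 6 + 1 = 9

9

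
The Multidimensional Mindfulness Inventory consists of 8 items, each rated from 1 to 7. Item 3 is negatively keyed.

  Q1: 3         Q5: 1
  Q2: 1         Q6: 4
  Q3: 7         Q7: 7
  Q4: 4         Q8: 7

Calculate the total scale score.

28

Raw sum = 34. Negatively keyed items: 3; their raw sum = 7.
Each reversal replaces raw with 8 − raw, changing the total by 8 − 2·raw per item.
Total = 34 + 1·8 − 2·7 = 34 + 8 − 14 = 28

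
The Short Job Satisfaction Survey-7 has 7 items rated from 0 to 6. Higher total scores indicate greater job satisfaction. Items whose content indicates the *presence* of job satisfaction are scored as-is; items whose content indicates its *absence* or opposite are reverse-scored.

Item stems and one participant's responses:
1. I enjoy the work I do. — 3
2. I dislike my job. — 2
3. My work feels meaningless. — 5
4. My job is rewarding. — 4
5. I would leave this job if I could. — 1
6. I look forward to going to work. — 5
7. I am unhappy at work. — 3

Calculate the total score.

Items 2, 3, 5, 7 describe the absence/opposite of job satisfaction → reverse-score.
reverse-coded value = 6 − response.
  item 1: 3
  item 2: 6 − 2 = 4
  item 3: 6 − 5 = 1
  item 4: 4
  item 5: 6 − 1 = 5
  item 6: 5
  item 7: 6 − 3 = 3
Total = 3 + 4 + 1 + 4 + 5 + 5 + 3 = 25

25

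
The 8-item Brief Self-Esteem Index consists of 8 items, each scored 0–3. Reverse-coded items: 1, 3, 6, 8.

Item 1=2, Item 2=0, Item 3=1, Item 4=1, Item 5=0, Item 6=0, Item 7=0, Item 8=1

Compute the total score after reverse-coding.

9

Raw sum = 5. Reverse-coded items: 1, 3, 6, 8; their raw sum = 4.
Each reversal replaces raw with 3 − raw, changing the total by 3 − 2·raw per item.
Total = 5 + 4·3 − 2·4 = 5 + 12 − 8 = 9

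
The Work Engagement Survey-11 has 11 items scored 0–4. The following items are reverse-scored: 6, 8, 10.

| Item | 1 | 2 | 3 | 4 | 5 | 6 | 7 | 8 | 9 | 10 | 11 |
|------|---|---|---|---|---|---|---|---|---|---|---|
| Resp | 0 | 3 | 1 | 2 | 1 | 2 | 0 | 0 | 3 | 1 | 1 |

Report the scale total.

20

Reverse-coded items (on a 0–4 scale, reversed = 4 − raw):
  item 6: 4 − 2 = 2
  item 8: 4 − 0 = 4
  item 10: 4 − 1 = 3
Scored items: 0, 3, 1, 2, 1, 2, 0, 4, 3, 3, 1
Total = 0 + 3 + 1 + 2 + 1 + 2 + 0 + 4 + 3 + 3 + 1 = 20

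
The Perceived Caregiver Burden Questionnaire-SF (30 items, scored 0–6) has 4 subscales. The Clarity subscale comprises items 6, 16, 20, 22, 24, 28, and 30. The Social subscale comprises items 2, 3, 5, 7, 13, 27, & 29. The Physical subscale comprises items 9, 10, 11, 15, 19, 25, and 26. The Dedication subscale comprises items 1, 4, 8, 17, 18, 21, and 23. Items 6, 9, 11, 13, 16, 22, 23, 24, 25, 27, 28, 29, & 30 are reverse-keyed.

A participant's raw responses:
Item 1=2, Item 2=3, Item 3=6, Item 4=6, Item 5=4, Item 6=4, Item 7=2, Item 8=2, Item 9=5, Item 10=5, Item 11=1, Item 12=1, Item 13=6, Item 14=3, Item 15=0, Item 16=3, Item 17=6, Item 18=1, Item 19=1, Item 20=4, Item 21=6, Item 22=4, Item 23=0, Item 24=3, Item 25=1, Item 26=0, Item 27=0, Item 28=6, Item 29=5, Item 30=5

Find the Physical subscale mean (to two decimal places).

Physical items: 9, 10, 11, 15, 19, 25, 26.
Of these, items 9, 11 and 25 are reverse-keyed; reversed = (0+6) − raw = 6 − raw.
  item 9: 6 − 5 = 1
  item 10: 5
  item 11: 6 − 1 = 5
  item 15: 0
  item 19: 1
  item 25: 6 − 1 = 5
  item 26: 0
Sum = 1 + 5 + 5 + 0 + 1 + 5 + 0 = 17
Mean = 17 / 7 = 2.43

2.43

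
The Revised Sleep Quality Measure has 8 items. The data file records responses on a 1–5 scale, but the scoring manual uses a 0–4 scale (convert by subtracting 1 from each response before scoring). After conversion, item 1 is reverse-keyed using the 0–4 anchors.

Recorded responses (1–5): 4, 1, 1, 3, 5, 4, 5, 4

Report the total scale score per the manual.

17

Convert to 0–4: 3, 0, 0, 2, 4, 3, 4, 3
Reverse-coded (on a 0–4 scale, reversed = 4 − raw):
  item 1: 4 − 3 = 1
Scored: 1, 0, 0, 2, 4, 3, 4, 3
Total = 17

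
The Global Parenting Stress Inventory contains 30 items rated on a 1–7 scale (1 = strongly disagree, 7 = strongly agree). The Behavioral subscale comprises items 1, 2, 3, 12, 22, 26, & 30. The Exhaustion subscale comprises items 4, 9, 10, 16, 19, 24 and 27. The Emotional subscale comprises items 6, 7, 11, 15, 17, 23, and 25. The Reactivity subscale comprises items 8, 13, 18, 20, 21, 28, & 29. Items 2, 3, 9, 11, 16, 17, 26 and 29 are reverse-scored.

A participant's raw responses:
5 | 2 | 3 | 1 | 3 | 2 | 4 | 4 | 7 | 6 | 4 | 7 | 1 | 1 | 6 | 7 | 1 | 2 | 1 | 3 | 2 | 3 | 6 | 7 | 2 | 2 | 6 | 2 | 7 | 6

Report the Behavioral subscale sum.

38

Behavioral items: 1, 2, 3, 12, 22, 26, 30.
Of these, items 2, 3 and 26 are reverse-scored; on a 1–7 scale, reversed = 8 − raw.
  item 1: 5
  item 2: 8 − 2 = 6
  item 3: 8 − 3 = 5
  item 12: 7
  item 22: 3
  item 26: 8 − 2 = 6
  item 30: 6
Sum = 5 + 6 + 5 + 7 + 3 + 6 + 6 = 38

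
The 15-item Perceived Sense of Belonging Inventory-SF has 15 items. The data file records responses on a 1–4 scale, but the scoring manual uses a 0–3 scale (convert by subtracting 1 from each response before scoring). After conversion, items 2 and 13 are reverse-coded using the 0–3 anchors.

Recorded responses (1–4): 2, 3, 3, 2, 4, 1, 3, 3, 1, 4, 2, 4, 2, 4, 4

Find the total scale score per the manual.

27

Convert to 0–3: 1, 2, 2, 1, 3, 0, 2, 2, 0, 3, 1, 3, 1, 3, 3
Reverse-coded (reverse-coded value = 3 − response):
  item 2: 3 − 2 = 1
  item 13: 3 − 1 = 2
Scored: 1, 1, 2, 1, 3, 0, 2, 2, 0, 3, 1, 3, 2, 3, 3
Total = 27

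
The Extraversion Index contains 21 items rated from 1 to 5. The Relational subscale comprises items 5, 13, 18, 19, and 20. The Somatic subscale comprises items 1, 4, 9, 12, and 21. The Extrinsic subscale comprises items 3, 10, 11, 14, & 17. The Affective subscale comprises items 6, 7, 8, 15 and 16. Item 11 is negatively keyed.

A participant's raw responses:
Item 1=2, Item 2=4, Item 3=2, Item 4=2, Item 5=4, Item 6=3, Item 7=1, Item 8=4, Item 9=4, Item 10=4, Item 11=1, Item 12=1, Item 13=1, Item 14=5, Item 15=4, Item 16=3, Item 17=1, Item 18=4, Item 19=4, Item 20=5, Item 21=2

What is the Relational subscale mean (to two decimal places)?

3.60

Relational items: 5, 13, 18, 19, 20.
  item 5: 4
  item 13: 1
  item 18: 4
  item 19: 4
  item 20: 5
Sum = 4 + 1 + 4 + 4 + 5 = 18
Mean = 18 / 5 = 3.60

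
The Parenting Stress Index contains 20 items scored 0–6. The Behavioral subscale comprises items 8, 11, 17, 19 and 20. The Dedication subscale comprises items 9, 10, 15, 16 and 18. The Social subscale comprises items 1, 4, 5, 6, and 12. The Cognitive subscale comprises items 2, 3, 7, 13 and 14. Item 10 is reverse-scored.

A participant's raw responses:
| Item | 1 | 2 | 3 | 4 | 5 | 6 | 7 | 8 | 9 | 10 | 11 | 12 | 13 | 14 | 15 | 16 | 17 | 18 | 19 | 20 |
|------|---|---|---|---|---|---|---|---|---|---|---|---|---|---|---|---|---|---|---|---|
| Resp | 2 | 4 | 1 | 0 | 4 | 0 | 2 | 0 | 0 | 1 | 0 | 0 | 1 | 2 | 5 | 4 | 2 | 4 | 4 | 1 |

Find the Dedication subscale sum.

18

Dedication items: 9, 10, 15, 16, 18.
Of these, item 10 is reverse-scored; reversed = (0+6) − raw = 6 − raw.
  item 9: 0
  item 10: 6 − 1 = 5
  item 15: 5
  item 16: 4
  item 18: 4
Sum = 0 + 5 + 5 + 4 + 4 = 18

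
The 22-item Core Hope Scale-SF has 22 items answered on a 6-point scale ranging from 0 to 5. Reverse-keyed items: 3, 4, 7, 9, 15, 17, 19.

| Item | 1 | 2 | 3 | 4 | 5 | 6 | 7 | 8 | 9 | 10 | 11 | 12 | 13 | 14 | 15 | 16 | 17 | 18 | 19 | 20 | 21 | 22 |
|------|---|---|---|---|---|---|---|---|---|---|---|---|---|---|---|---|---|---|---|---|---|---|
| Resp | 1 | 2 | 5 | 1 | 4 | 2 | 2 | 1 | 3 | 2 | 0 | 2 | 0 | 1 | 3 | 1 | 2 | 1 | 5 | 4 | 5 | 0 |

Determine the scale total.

Apply reverse scoring (on a 0–5 scale, reversed = 5 − raw):
  item 3: 5 − 5 = 0
  item 4: 5 − 1 = 4
  item 7: 5 − 2 = 3
  item 9: 5 − 3 = 2
  item 15: 5 − 3 = 2
  item 17: 5 − 2 = 3
  item 19: 5 − 5 = 0
After reverse-coding: 1, 2, 0, 4, 4, 2, 3, 1, 2, 2, 0, 2, 0, 1, 2, 1, 3, 1, 0, 4, 5, 0
Total = 1 + 2 + 0 + 4 + 4 + 2 + 3 + 1 + 2 + 2 + 0 + 2 + 0 + 1 + 2 + 1 + 3 + 1 + 0 + 4 + 5 + 0 = 40

40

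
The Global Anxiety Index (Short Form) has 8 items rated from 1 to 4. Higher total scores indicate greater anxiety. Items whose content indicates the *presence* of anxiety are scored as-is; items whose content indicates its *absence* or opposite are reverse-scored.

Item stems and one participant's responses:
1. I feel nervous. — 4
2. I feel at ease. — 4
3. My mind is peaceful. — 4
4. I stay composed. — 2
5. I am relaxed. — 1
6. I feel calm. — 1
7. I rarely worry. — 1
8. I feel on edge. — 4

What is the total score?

25

Items 2, 3, 4, 5, 6, 7 describe the absence/opposite of anxiety → reverse-score.
reversed = (1+4) − raw = 5 − raw.
  item 1: 4
  item 2: 5 − 4 = 1
  item 3: 5 − 4 = 1
  item 4: 5 − 2 = 3
  item 5: 5 − 1 = 4
  item 6: 5 − 1 = 4
  item 7: 5 − 1 = 4
  item 8: 4
Total = 4 + 1 + 1 + 3 + 4 + 4 + 4 + 4 = 25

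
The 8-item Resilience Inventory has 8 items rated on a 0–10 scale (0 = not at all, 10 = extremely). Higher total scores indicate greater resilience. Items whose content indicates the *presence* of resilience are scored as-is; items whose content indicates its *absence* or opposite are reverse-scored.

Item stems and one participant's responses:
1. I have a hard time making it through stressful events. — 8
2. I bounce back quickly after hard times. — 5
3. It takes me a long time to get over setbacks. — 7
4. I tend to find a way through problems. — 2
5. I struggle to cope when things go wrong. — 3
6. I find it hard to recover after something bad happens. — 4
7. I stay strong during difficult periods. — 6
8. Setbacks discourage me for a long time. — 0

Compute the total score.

41

Items 1, 3, 5, 6, 8 describe the absence/opposite of resilience → reverse-score.
reverse-coded value = 10 − response.
  item 1: 10 − 8 = 2
  item 2: 5
  item 3: 10 − 7 = 3
  item 4: 2
  item 5: 10 − 3 = 7
  item 6: 10 − 4 = 6
  item 7: 6
  item 8: 10 − 0 = 10
Total = 2 + 5 + 3 + 2 + 7 + 6 + 6 + 10 = 41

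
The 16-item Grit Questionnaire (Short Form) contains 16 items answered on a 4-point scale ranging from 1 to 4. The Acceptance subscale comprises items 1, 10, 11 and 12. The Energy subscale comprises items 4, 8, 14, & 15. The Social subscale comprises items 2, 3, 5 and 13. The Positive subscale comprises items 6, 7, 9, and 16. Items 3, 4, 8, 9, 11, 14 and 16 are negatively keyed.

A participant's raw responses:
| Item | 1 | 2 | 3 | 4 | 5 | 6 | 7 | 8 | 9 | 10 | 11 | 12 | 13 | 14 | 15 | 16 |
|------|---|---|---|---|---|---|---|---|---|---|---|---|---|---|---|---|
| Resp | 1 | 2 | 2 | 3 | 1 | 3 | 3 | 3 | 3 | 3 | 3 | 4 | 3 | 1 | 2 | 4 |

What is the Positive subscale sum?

Positive items: 6, 7, 9, 16.
Of these, items 9 & 16 are negatively keyed; reverse-coded value = 5 − response.
  item 6: 3
  item 7: 3
  item 9: 5 − 3 = 2
  item 16: 5 − 4 = 1
Sum = 3 + 3 + 2 + 1 = 9

9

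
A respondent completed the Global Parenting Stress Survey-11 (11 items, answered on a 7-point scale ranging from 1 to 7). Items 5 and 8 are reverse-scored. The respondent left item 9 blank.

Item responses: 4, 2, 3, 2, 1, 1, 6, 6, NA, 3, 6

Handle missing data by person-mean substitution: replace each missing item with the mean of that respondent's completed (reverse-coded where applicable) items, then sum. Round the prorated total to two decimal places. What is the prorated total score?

39.60

Reverse-coded (reverse-coded value = 8 − response):
  item 5: 8 − 1 = 7
  item 8: 8 − 6 = 2
Completed scored items (10 of 11): 4, 2, 3, 2, 7, 1, 6, 2, 3, 6; sum = 36.
Person mean = 36 / 10 ≈ 3.6000
Prorated total = (36 / 10) × 11 = 39.60 (to 2 dp)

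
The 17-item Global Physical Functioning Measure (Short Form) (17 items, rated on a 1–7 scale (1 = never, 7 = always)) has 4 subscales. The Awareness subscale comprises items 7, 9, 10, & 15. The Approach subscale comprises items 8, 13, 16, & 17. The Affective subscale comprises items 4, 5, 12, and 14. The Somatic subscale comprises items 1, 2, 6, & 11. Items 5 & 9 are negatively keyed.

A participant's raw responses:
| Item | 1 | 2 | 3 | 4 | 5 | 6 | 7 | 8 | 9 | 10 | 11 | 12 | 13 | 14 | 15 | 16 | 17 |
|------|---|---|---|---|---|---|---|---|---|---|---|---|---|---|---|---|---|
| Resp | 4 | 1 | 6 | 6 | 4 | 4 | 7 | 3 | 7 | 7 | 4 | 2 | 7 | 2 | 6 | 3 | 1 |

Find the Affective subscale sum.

Affective items: 4, 5, 12, 14.
Of these, item 5 is negatively keyed; reverse-coded value = 8 − response.
  item 4: 6
  item 5: 8 − 4 = 4
  item 12: 2
  item 14: 2
Sum = 6 + 4 + 2 + 2 = 14

14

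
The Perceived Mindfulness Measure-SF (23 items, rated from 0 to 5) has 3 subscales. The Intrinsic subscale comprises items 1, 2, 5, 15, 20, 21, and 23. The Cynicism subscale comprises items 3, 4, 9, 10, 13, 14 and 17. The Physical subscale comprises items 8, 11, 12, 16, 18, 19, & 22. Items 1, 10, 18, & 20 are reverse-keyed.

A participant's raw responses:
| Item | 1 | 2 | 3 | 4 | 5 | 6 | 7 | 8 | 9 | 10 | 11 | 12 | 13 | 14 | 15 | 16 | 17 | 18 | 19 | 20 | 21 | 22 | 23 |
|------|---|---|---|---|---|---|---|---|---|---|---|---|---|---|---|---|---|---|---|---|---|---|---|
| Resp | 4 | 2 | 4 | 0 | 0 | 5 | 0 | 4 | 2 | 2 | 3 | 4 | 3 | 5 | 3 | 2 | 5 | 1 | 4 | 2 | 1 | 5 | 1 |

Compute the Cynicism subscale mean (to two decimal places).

3.14

Cynicism items: 3, 4, 9, 10, 13, 14, 17.
Of these, item 10 is reverse-keyed; reversed = (0+5) − raw = 5 − raw.
  item 3: 4
  item 4: 0
  item 9: 2
  item 10: 5 − 2 = 3
  item 13: 3
  item 14: 5
  item 17: 5
Sum = 4 + 0 + 2 + 3 + 3 + 5 + 5 = 22
Mean = 22 / 7 = 3.14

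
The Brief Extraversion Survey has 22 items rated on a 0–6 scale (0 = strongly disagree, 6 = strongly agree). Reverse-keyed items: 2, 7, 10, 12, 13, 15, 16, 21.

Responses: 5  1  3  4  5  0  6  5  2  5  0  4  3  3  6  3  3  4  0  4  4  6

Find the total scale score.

60

Raw sum = 76. Reverse-keyed items: 2, 7, 10, 12, 13, 15, 16, 21; their raw sum = 32.
Each reversal replaces raw with 6 − raw, changing the total by 6 − 2·raw per item.
Total = 76 + 8·6 − 2·32 = 76 + 48 − 64 = 60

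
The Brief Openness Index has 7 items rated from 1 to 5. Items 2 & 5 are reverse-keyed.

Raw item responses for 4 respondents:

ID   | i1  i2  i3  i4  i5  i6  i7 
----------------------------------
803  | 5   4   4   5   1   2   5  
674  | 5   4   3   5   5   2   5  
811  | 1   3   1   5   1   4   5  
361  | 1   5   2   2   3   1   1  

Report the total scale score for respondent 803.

Respondent 803 raw: 5, 4, 4, 5, 1, 2, 5.
Reverse-coded (reverse-coded value = 6 − response):
  item 1: 5
  item 2: 6 − 4 = 2
  item 3: 4
  item 4: 5
  item 5: 6 − 1 = 5
  item 6: 2
  item 7: 5
Sum = 5 + 2 + 4 + 5 + 5 + 2 + 5 = 28

28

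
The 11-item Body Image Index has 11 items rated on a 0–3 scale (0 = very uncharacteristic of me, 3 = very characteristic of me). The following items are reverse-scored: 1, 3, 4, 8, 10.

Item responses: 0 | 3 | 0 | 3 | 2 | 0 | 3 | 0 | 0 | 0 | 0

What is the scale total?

20

Reverse-coded items (on a 0–3 scale, reversed = 3 − raw):
  item 1: 3 − 0 = 3
  item 3: 3 − 0 = 3
  item 4: 3 − 3 = 0
  item 8: 3 − 0 = 3
  item 10: 3 − 0 = 3
After reverse-coding: 3, 3, 3, 0, 2, 0, 3, 3, 0, 3, 0
Total = 3 + 3 + 3 + 0 + 2 + 0 + 3 + 3 + 0 + 3 + 0 = 20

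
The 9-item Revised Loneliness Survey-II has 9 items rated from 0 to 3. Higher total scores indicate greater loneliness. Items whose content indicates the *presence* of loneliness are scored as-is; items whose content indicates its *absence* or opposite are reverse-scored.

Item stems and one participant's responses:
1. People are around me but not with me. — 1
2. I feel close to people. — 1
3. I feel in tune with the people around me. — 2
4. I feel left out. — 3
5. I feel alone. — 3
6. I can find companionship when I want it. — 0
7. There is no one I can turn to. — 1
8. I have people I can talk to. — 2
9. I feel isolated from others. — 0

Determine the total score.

Items 2, 3, 6, 8 describe the absence/opposite of loneliness → reverse-score.
reversed = (0+3) − raw = 3 − raw.
  item 1: 1
  item 2: 3 − 1 = 2
  item 3: 3 − 2 = 1
  item 4: 3
  item 5: 3
  item 6: 3 − 0 = 3
  item 7: 1
  item 8: 3 − 2 = 1
  item 9: 0
Total = 1 + 2 + 1 + 3 + 3 + 3 + 1 + 1 + 0 = 15

15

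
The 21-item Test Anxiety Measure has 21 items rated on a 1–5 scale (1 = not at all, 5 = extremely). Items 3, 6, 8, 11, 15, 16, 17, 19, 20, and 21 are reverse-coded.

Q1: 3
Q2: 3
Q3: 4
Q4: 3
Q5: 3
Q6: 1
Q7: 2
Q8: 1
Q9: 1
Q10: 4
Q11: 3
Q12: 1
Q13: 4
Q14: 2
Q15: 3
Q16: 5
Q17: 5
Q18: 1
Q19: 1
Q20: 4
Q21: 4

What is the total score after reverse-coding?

Apply reverse scoring (reversed = (1+5) − raw = 6 − raw):
  item 3: 6 − 4 = 2
  item 6: 6 − 1 = 5
  item 8: 6 − 1 = 5
  item 11: 6 − 3 = 3
  item 15: 6 − 3 = 3
  item 16: 6 − 5 = 1
  item 17: 6 − 5 = 1
  item 19: 6 − 1 = 5
  item 20: 6 − 4 = 2
  item 21: 6 − 4 = 2
After reverse-coding: 3, 3, 2, 3, 3, 5, 2, 5, 1, 4, 3, 1, 4, 2, 3, 1, 1, 1, 5, 2, 2
Total = 3 + 3 + 2 + 3 + 3 + 5 + 2 + 5 + 1 + 4 + 3 + 1 + 4 + 2 + 3 + 1 + 1 + 1 + 5 + 2 + 2 = 56

56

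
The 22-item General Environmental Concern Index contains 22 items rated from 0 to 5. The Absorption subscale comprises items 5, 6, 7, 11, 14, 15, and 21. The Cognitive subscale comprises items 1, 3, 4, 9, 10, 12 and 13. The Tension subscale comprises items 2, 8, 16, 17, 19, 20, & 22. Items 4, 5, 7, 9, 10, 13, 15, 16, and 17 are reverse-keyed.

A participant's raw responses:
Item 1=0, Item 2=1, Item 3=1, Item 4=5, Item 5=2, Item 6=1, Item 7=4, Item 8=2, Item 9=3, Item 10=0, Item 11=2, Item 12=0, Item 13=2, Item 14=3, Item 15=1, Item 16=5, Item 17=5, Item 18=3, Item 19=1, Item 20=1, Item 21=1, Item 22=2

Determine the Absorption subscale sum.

Absorption items: 5, 6, 7, 11, 14, 15, 21.
Of these, items 5, 7, and 15 are reverse-keyed; reversed = (0+5) − raw = 5 − raw.
  item 5: 5 − 2 = 3
  item 6: 1
  item 7: 5 − 4 = 1
  item 11: 2
  item 14: 3
  item 15: 5 − 1 = 4
  item 21: 1
Sum = 3 + 1 + 1 + 2 + 3 + 4 + 1 = 15

15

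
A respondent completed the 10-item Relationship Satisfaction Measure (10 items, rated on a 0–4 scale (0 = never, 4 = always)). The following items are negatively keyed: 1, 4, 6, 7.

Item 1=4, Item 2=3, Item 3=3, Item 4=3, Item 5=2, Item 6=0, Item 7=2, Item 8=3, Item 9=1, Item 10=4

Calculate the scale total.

Raw sum = 25. Negatively keyed items: 1, 4, 6, 7; their raw sum = 9.
Each reversal replaces raw with 4 − raw, changing the total by 4 − 2·raw per item.
Total = 25 + 4·4 − 2·9 = 25 + 16 − 18 = 23

23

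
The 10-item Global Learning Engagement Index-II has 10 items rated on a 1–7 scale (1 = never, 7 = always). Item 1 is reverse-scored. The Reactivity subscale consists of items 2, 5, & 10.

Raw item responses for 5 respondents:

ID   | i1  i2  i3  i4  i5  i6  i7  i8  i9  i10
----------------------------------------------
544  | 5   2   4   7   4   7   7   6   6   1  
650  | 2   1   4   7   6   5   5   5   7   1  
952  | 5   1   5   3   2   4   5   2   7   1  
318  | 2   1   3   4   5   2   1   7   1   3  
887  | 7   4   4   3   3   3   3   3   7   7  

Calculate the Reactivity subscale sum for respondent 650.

Respondent 650 raw: 2, 1, 4, 7, 6, 5, 5, 5, 7, 1.
Reactivity items: 2, 5, 10.
Reverse-coded (reverse-coded value = 8 − response):
  item 2: 1
  item 5: 6
  item 10: 1
Sum = 1 + 6 + 1 = 8

8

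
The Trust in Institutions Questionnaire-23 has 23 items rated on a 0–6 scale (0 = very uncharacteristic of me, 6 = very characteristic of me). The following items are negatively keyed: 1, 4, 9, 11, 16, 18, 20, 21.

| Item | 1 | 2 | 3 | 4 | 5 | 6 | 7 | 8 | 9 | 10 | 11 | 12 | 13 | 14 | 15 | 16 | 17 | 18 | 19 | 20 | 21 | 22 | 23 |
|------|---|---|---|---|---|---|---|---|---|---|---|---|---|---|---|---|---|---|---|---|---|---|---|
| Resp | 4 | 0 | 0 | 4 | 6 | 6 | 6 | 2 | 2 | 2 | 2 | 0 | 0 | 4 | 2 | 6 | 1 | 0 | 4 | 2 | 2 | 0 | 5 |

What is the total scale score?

Negatively keyed items use 6 − raw:
  item 1: 6 − 4 = 2
  item 4: 6 − 4 = 2
  item 9: 6 − 2 = 4
  item 11: 6 − 2 = 4
  item 16: 6 − 6 = 0
  item 18: 6 − 0 = 6
  item 20: 6 − 2 = 4
  item 21: 6 − 2 = 4
Scored items: 2, 0, 0, 2, 6, 6, 6, 2, 4, 2, 4, 0, 0, 4, 2, 0, 1, 6, 4, 4, 4, 0, 5
Total = 2 + 0 + 0 + 2 + 6 + 6 + 6 + 2 + 4 + 2 + 4 + 0 + 0 + 4 + 2 + 0 + 1 + 6 + 4 + 4 + 4 + 0 + 5 = 64

64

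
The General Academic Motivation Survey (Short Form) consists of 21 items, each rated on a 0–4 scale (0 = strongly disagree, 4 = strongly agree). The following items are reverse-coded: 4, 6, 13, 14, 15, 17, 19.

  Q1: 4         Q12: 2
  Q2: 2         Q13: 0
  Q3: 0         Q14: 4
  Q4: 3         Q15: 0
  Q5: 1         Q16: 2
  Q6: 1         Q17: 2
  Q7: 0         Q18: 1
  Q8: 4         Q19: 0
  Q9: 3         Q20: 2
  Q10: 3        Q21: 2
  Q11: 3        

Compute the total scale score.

Reversing items 4, 6, 13, 14, 15, 17 and 19 with 4 − raw:
Total = 4 + 2 + 0 + (4−3) + 1 + (4−1) + 0 + 4 + 3 + 3 + 3 + 2 + (4−0) + (4−4) + (4−0) + 2 + (4−2) + 1 + (4−0) + 2 + 2
      = 4 + 2 + 0 + 1 + 1 + 3 + 0 + 4 + 3 + 3 + 3 + 2 + 4 + 0 + 4 + 2 + 2 + 1 + 4 + 2 + 2 = 47

47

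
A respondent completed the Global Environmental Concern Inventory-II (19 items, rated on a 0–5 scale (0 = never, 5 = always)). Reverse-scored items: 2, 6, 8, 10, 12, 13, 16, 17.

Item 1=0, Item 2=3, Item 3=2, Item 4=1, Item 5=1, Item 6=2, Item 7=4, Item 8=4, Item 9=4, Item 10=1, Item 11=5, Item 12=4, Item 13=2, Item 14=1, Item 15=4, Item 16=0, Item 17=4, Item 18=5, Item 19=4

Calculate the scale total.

Reversing items 2, 6, 8, 10, 12, 13, 16, & 17 with 5 − raw:
Total = 0 + (5−3) + 2 + 1 + 1 + (5−2) + 4 + (5−4) + 4 + (5−1) + 5 + (5−4) + (5−2) + 1 + 4 + (5−0) + (5−4) + 5 + 4
      = 0 + 2 + 2 + 1 + 1 + 3 + 4 + 1 + 4 + 4 + 5 + 1 + 3 + 1 + 4 + 5 + 1 + 5 + 4 = 51

51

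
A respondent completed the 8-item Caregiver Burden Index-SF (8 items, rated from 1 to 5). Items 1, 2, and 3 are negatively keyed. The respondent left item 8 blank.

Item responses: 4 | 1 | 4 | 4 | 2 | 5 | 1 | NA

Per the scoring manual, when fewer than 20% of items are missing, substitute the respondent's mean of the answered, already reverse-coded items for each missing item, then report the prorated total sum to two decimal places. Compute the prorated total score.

Reverse-coded (on a 1–5 scale, reversed = 6 − raw):
  item 1: 6 − 4 = 2
  item 2: 6 − 1 = 5
  item 3: 6 − 4 = 2
Completed scored items (7 of 8): 2, 5, 2, 4, 2, 5, 1; sum = 21.
Person mean = 21 / 7 ≈ 3.0000
Prorated total = (21 / 7) × 8 = 24.00 (to 2 dp)

24.00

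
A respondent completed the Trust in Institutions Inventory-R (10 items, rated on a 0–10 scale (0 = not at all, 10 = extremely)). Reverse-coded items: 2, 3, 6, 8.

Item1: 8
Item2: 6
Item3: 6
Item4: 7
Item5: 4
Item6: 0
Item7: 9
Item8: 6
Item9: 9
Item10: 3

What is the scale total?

62

Reversing items 2, 3, 6, & 8 with 10 − raw:
Total = 8 + (10−6) + (10−6) + 7 + 4 + (10−0) + 9 + (10−6) + 9 + 3
      = 8 + 4 + 4 + 7 + 4 + 10 + 9 + 4 + 9 + 3 = 62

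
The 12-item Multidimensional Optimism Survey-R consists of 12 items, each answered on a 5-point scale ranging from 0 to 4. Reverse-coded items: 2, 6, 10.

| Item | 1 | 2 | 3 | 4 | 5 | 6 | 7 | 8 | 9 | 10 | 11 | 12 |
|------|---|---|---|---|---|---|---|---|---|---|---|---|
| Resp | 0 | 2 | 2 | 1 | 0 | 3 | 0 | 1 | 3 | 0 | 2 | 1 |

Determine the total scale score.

Reverse-coded items use 4 − raw:
  item 2: 4 − 2 = 2
  item 6: 4 − 3 = 1
  item 10: 4 − 0 = 4
After reverse-coding: 0, 2, 2, 1, 0, 1, 0, 1, 3, 4, 2, 1
Total = 0 + 2 + 2 + 1 + 0 + 1 + 0 + 1 + 3 + 4 + 2 + 1 = 17

17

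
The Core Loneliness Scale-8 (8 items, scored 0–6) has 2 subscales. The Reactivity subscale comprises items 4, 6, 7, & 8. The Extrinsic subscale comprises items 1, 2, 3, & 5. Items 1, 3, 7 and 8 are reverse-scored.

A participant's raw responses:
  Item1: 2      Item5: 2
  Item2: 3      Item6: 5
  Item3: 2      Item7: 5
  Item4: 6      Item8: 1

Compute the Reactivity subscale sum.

17

Reactivity items: 4, 6, 7, 8.
Of these, items 7 & 8 are reverse-scored; reversed = (0+6) − raw = 6 − raw.
  item 4: 6
  item 6: 5
  item 7: 6 − 5 = 1
  item 8: 6 − 1 = 5
Sum = 6 + 5 + 1 + 5 = 17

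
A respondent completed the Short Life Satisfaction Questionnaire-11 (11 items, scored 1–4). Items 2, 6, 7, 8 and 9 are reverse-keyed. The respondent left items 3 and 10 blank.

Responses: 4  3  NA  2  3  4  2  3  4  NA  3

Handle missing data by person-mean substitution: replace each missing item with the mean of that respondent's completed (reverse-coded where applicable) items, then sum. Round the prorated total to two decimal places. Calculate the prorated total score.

25.67

Reverse-coded (reversed = (1+4) − raw = 5 − raw):
  item 2: 5 − 3 = 2
  item 6: 5 − 4 = 1
  item 7: 5 − 2 = 3
  item 8: 5 − 3 = 2
  item 9: 5 − 4 = 1
Completed scored items (9 of 11): 4, 2, 2, 3, 1, 3, 2, 1, 3; sum = 21.
Person mean = 21 / 9 ≈ 2.3333
Prorated total = (21 / 9) × 11 = 25.67 (to 2 dp)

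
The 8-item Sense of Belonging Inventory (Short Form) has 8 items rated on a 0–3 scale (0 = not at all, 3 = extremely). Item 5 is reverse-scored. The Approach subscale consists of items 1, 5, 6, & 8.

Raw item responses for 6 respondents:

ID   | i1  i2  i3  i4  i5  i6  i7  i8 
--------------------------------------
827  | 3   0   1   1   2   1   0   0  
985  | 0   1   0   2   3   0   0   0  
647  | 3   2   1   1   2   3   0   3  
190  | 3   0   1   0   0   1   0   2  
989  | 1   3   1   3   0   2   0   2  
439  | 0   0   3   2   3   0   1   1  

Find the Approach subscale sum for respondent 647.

10

Respondent 647 raw: 3, 2, 1, 1, 2, 3, 0, 3.
Approach items: 1, 5, 6, 8.
Reverse-coded (on a 0–3 scale, reversed = 3 − raw):
  item 1: 3
  item 5: 3 − 2 = 1
  item 6: 3
  item 8: 3
Sum = 3 + 1 + 3 + 3 = 10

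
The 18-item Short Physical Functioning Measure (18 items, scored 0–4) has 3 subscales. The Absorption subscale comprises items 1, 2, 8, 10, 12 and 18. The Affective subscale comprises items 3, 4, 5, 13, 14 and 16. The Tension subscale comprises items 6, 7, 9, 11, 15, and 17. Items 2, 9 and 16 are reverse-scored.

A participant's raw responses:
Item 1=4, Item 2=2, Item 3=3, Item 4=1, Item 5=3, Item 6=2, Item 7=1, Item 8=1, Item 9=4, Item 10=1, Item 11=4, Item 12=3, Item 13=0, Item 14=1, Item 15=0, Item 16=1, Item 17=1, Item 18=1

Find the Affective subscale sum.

11

Affective items: 3, 4, 5, 13, 14, 16.
Of these, item 16 is reverse-scored; on a 0–4 scale, reversed = 4 − raw.
  item 3: 3
  item 4: 1
  item 5: 3
  item 13: 0
  item 14: 1
  item 16: 4 − 1 = 3
Sum = 3 + 1 + 3 + 0 + 1 + 3 = 11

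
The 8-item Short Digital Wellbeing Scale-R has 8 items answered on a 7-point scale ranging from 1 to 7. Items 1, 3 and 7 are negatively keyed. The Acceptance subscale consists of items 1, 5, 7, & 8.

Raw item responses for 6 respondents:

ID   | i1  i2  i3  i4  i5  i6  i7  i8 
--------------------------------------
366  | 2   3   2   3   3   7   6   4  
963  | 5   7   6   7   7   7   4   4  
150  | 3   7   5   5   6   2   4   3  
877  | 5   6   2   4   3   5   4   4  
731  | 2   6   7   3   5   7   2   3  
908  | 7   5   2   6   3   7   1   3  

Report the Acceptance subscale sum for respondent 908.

Respondent 908 raw: 7, 5, 2, 6, 3, 7, 1, 3.
Acceptance items: 1, 5, 7, 8.
Reverse-coded (reversed = (1+7) − raw = 8 − raw):
  item 1: 8 − 7 = 1
  item 5: 3
  item 7: 8 − 1 = 7
  item 8: 3
Sum = 1 + 3 + 7 + 3 = 14

14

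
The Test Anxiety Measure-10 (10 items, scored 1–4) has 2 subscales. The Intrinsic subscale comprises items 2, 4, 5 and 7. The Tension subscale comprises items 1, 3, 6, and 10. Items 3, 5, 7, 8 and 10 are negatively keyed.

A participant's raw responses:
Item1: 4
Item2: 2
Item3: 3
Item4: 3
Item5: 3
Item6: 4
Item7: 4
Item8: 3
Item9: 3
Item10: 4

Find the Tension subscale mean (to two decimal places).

2.75

Tension items: 1, 3, 6, 10.
Of these, items 3 & 10 are negatively keyed; reversed = (1+4) − raw = 5 − raw.
  item 1: 4
  item 3: 5 − 3 = 2
  item 6: 4
  item 10: 5 − 4 = 1
Sum = 4 + 2 + 4 + 1 = 11
Mean = 11 / 4 = 2.75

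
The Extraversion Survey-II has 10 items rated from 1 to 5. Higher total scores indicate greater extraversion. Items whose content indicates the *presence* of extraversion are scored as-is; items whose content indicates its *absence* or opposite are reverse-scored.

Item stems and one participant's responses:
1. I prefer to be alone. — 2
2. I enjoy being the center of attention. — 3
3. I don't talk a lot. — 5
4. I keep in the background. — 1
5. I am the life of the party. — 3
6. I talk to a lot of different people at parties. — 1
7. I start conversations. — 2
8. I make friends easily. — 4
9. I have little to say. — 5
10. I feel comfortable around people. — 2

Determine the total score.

26

Items 1, 3, 4, 9 describe the absence/opposite of extraversion → reverse-score.
on a 1–5 scale, reversed = 6 − raw.
  item 1: 6 − 2 = 4
  item 2: 3
  item 3: 6 − 5 = 1
  item 4: 6 − 1 = 5
  item 5: 3
  item 6: 1
  item 7: 2
  item 8: 4
  item 9: 6 − 5 = 1
  item 10: 2
Total = 4 + 3 + 1 + 5 + 3 + 1 + 2 + 4 + 1 + 2 = 26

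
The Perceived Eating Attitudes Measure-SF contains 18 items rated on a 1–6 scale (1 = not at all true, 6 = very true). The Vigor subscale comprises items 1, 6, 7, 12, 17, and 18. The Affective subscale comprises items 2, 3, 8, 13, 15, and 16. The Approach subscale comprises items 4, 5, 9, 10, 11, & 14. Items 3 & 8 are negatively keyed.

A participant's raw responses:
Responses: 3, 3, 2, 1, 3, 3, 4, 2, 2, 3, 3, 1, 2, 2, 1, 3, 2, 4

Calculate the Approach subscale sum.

14

Approach items: 4, 5, 9, 10, 11, 14.
  item 4: 1
  item 5: 3
  item 9: 2
  item 10: 3
  item 11: 3
  item 14: 2
Sum = 1 + 3 + 2 + 3 + 3 + 2 = 14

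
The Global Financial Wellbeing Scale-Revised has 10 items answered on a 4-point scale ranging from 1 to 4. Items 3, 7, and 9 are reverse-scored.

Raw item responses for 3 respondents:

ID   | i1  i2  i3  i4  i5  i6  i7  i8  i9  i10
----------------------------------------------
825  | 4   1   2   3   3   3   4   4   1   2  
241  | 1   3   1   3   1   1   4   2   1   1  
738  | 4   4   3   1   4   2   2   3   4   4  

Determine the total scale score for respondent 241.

Respondent 241 raw: 1, 3, 1, 3, 1, 1, 4, 2, 1, 1.
Reverse-coded (reverse-coded value = 5 − response):
  item 1: 1
  item 2: 3
  item 3: 5 − 1 = 4
  item 4: 3
  item 5: 1
  item 6: 1
  item 7: 5 − 4 = 1
  item 8: 2
  item 9: 5 − 1 = 4
  item 10: 1
Sum = 1 + 3 + 4 + 3 + 1 + 1 + 1 + 2 + 4 + 1 = 21

21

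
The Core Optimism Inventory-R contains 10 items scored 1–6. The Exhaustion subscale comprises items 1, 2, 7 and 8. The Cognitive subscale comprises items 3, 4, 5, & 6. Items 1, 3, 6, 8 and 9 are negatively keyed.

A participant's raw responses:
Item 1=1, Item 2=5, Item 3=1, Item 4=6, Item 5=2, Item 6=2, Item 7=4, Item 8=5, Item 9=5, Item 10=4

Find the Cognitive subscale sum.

Cognitive items: 3, 4, 5, 6.
Of these, items 3 and 6 are negatively keyed; on a 1–6 scale, reversed = 7 − raw.
  item 3: 7 − 1 = 6
  item 4: 6
  item 5: 2
  item 6: 7 − 2 = 5
Sum = 6 + 6 + 2 + 5 = 19

19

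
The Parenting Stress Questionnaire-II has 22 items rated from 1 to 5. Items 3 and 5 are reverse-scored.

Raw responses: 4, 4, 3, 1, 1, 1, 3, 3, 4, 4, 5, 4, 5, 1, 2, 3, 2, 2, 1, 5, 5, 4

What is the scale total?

Apply reverse scoring (reversed = (1+5) − raw = 6 − raw):
  item 3: 6 − 3 = 3
  item 5: 6 − 1 = 5
Scored items: 4, 4, 3, 1, 5, 1, 3, 3, 4, 4, 5, 4, 5, 1, 2, 3, 2, 2, 1, 5, 5, 4
Total = 4 + 4 + 3 + 1 + 5 + 1 + 3 + 3 + 4 + 4 + 5 + 4 + 5 + 1 + 2 + 3 + 2 + 2 + 1 + 5 + 5 + 4 = 71

71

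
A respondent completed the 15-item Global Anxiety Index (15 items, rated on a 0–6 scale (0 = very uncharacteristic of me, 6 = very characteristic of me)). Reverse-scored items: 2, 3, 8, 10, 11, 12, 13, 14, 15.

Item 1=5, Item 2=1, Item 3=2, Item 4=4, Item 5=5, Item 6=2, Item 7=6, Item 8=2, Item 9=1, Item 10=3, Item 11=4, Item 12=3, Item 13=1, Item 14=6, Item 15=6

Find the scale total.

49

Raw sum = 51. Reverse-scored items: 2, 3, 8, 10, 11, 12, 13, 14, 15; their raw sum = 28.
Each reversal replaces raw with 6 − raw, changing the total by 6 − 2·raw per item.
Total = 51 + 9·6 − 2·28 = 51 + 54 − 56 = 49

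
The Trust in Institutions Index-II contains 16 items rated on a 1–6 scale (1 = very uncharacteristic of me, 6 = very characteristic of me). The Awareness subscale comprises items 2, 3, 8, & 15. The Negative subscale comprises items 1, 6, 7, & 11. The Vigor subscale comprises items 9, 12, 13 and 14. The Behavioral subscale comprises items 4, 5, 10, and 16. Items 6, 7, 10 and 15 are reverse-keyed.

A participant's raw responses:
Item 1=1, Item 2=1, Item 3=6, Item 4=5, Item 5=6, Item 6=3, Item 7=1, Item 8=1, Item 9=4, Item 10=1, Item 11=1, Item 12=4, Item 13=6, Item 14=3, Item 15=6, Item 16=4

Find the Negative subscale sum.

12

Negative items: 1, 6, 7, 11.
Of these, items 6 & 7 are reverse-keyed; reverse-coded value = 7 − response.
  item 1: 1
  item 6: 7 − 3 = 4
  item 7: 7 − 1 = 6
  item 11: 1
Sum = 1 + 4 + 6 + 1 = 12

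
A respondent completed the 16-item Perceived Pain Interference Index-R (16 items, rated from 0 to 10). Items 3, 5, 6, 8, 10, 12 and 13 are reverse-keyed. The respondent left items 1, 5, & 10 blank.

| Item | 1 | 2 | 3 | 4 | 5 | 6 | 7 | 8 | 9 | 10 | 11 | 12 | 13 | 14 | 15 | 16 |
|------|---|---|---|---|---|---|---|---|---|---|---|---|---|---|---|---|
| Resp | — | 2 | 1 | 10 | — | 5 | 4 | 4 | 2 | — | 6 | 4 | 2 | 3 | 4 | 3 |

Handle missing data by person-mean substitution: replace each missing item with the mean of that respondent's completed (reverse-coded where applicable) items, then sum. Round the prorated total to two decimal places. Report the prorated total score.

83.69

Reverse-coded (reverse-coded value = 10 − response):
  item 3: 10 − 1 = 9
  item 6: 10 − 5 = 5
  item 8: 10 − 4 = 6
  item 12: 10 − 4 = 6
  item 13: 10 − 2 = 8
Completed scored items (13 of 16): 2, 9, 10, 5, 4, 6, 2, 6, 6, 8, 3, 4, 3; sum = 68.
Person mean = 68 / 13 ≈ 5.2308
Prorated total = (68 / 13) × 16 = 83.69 (to 2 dp)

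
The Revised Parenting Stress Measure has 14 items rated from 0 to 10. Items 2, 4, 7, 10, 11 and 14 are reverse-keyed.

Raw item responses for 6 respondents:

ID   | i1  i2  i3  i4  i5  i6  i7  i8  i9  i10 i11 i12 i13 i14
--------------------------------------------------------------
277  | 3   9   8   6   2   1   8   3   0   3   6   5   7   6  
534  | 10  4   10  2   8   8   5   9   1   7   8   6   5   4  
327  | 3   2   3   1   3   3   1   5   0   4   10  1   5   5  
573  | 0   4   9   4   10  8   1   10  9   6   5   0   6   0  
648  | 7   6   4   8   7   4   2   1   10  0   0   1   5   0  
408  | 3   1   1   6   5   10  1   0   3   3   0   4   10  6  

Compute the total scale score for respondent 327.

60

Respondent 327 raw: 3, 2, 3, 1, 3, 3, 1, 5, 0, 4, 10, 1, 5, 5.
Reverse-coded (reversed = (0+10) − raw = 10 − raw):
  item 1: 3
  item 2: 10 − 2 = 8
  item 3: 3
  item 4: 10 − 1 = 9
  item 5: 3
  item 6: 3
  item 7: 10 − 1 = 9
  item 8: 5
  item 9: 0
  item 10: 10 − 4 = 6
  item 11: 10 − 10 = 0
  item 12: 1
  item 13: 5
  item 14: 10 − 5 = 5
Sum = 3 + 8 + 3 + 9 + 3 + 3 + 9 + 5 + 0 + 6 + 0 + 1 + 5 + 5 = 60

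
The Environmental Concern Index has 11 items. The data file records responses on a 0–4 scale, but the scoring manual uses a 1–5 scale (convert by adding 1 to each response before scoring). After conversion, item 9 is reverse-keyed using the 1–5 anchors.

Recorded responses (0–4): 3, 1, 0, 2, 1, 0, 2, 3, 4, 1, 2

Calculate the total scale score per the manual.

Convert to 1–5: 4, 2, 1, 3, 2, 1, 3, 4, 5, 2, 3
Reverse-coded (on a 1–5 scale, reversed = 6 − raw):
  item 9: 6 − 5 = 1
Scored: 4, 2, 1, 3, 2, 1, 3, 4, 1, 2, 3
Total = 26

26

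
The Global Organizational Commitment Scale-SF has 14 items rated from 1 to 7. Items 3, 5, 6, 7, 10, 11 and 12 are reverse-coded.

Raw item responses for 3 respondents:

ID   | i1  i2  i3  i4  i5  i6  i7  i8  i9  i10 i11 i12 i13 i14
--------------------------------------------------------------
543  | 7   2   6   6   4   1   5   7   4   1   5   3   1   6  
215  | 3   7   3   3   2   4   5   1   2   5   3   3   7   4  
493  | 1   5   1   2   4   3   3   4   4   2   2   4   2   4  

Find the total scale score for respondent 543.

64

Respondent 543 raw: 7, 2, 6, 6, 4, 1, 5, 7, 4, 1, 5, 3, 1, 6.
Reverse-coded (on a 1–7 scale, reversed = 8 − raw):
  item 1: 7
  item 2: 2
  item 3: 8 − 6 = 2
  item 4: 6
  item 5: 8 − 4 = 4
  item 6: 8 − 1 = 7
  item 7: 8 − 5 = 3
  item 8: 7
  item 9: 4
  item 10: 8 − 1 = 7
  item 11: 8 − 5 = 3
  item 12: 8 − 3 = 5
  item 13: 1
  item 14: 6
Sum = 7 + 2 + 2 + 6 + 4 + 7 + 3 + 7 + 4 + 7 + 3 + 5 + 1 + 6 = 64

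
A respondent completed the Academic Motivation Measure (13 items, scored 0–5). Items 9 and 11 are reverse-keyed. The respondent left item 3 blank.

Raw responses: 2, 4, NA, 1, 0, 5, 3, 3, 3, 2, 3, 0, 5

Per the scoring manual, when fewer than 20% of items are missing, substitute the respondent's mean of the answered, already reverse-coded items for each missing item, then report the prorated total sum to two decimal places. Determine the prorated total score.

Reverse-coded (reversed = (0+5) − raw = 5 − raw):
  item 9: 5 − 3 = 2
  item 11: 5 − 3 = 2
Completed scored items (12 of 13): 2, 4, 1, 0, 5, 3, 3, 2, 2, 2, 0, 5; sum = 29.
Person mean = 29 / 12 ≈ 2.4167
Prorated total = (29 / 12) × 13 = 31.42 (to 2 dp)

31.42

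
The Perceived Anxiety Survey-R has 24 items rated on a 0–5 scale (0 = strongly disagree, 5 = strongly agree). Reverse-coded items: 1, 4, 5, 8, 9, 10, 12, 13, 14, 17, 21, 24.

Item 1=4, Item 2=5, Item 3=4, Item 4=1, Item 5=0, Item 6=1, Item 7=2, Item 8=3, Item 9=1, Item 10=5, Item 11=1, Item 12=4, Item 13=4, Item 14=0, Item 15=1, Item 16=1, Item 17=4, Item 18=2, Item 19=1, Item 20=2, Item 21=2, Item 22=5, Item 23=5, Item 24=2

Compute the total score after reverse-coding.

60

Raw sum = 60. Reverse-coded items: 1, 4, 5, 8, 9, 10, 12, 13, 14, 17, 21, 24; their raw sum = 30.
Each reversal replaces raw with 5 − raw, changing the total by 5 − 2·raw per item.
Total = 60 + 12·5 − 2·30 = 60 + 60 − 60 = 60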